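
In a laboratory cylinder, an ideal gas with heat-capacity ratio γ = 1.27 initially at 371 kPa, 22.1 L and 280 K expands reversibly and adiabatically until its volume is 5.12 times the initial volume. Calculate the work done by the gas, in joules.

10800 J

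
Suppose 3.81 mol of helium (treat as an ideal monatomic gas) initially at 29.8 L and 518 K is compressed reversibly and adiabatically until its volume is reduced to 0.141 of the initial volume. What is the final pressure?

14400 kPa

P₁ = nRT₁/V₁ = 3.81×8.314×518/29.8 = 551 kPa.
Adiabatic: TV^(γ−1) = const ⇒ T₂ = 518×(7.09)^0.667 = 1910 K; PV^γ = const ⇒ P₂ = 14400 kPa.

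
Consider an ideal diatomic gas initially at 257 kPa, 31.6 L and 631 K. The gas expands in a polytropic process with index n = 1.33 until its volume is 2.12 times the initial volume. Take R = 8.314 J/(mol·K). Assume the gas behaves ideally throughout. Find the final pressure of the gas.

94.6 kPa

Polytropic n=1.33: T₂ = T₁(V₁/V₂)^(n−1) = 631×(0.472)^0.33 = 492 K; P₂ = P₁(V₁/V₂)^n = 94.6 kPa.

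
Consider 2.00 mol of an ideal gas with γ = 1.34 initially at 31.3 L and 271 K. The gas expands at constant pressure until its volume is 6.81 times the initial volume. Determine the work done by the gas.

P₁ = nRT₁/V₁ = 2.00×8.314×271/31.3 = 144 kPa.
Isobaric: P stays 144 kPa; V/T = const ⇒ T₂ = 1850 K, V₂ = 213 L.
W = PΔV = 144×(213−31.3) kPa·L = 26200 J.

26200 J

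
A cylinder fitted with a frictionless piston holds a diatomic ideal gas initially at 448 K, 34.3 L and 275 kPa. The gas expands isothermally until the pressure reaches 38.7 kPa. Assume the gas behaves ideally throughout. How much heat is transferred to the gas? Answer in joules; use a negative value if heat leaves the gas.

18500 J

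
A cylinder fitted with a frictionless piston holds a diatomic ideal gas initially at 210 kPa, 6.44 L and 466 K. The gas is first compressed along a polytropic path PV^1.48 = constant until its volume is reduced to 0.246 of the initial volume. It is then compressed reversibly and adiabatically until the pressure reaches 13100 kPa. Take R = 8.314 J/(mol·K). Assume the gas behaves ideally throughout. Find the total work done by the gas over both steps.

-8010 J

n = P₁V₁/(RT₁) = 210×6.44/(8.314×466) = 0.349 mol.
Step 1 — Polytropic n=1.48: T₂ = T₁(V₁/V₂)^(n−1) = 466×(4.07)^0.48 = 914 K; P₂ = P₁(V₁/V₂)^n = 1670 kPa.
W = (P₁V₁−P₂V₂)/(n−1) = (210×6.44−1670×1.58)/0.48 = -2710 J.
ΔU = nCvΔT = 0.349×20.8×(914−466) = 3250 J.
Q = ΔU + W = 541 J.
State after step 1: P = 1670 kPa, V = 1.58 L, T = 914 K.
Step 2 — Adiabatic: T₂/T₁ = (P₂/P₁)^((γ−1)/γ) ⇒ T₂ = 914×(7.83)^0.286 = 1640 K; V₂ = 0.364 L.
ΔU = nCvΔT = 0.349×20.8×(1640−914) = 5300 J.
Q = 0 for an adiabatic process, so W = −ΔU = -5300 J.
Net over both steps: W = -8010 J, Q = 541 J, ΔU = 8550 J.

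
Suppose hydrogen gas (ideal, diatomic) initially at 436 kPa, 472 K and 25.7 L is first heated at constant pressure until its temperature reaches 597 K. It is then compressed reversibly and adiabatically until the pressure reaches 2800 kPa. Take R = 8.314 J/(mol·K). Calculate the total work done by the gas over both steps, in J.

n = P₁V₁/(RT₁) = 436×25.7/(8.314×472) = 2.86 mol.
Step 1 — Isobaric: P stays 436 kPa; V/T = const ⇒ T₂ = 597 K, V₂ = 32.5 L.
W = PΔV = 436×(32.5−25.7) kPa·L = 2970 J.
ΔU = nCvΔT = 2.86×20.8×(597−472) = 7420 J.
Q = ΔU + W = nCpΔT = 10400 J.
State after step 1: P = 436 kPa, V = 32.5 L, T = 597 K.
Step 2 — Adiabatic: T₂/T₁ = (P₂/P₁)^((γ−1)/γ) ⇒ T₂ = 597×(6.42)^0.286 = 1020 K; V₂ = 8.61 L.
ΔU = nCvΔT = 2.86×20.8×(1020−597) = 24800 J.
Q = 0 for an adiabatic process, so W = −ΔU = -24800 J.
Net over both steps: W = -21900 J, Q = 10400 J, ΔU = 32300 J.

-21900 J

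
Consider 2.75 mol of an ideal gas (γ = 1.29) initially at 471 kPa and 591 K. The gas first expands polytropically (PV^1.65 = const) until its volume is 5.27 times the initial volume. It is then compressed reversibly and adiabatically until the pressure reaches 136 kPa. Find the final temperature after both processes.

V₁ = nRT₁/P₁ = 2.75×8.314×591/471 = 28.7 L.
Step 1 — Polytropic n=1.65: T₂ = T₁(V₁/V₂)^(n−1) = 591×(0.190)^0.65 = 201 K; P₂ = P₁(V₁/V₂)^n = 30.3 kPa.
W = (P₁V₁−P₂V₂)/(n−1) = (471×28.7−30.3×151)/0.65 = 13700 J.
ΔU = nCvΔT = 2.75×28.7×(201−591) = -30800 J.
Q = ΔU + W = -17000 J.
State after step 1: P = 30.3 kPa, V = 151 L, T = 201 K.
Step 2 — Adiabatic: T₂/T₁ = (P₂/P₁)^((γ−1)/γ) ⇒ T₂ = 201×(4.48)^0.225 = 281 K; V₂ = 47.3 L.
ΔU = nCvΔT = 2.75×28.7×(281−201) = 6340 J.
Q = 0 for an adiabatic process, so W = −ΔU = -6340 J.
Net over both steps: W = 7390 J, Q = -17000 J, ΔU = -24400 J.

281 K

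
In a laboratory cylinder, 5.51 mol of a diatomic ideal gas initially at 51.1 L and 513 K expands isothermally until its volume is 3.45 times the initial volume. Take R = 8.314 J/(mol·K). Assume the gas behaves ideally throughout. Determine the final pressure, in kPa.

133 kPa

P₁ = nRT₁/V₁ = 5.51×8.314×513/51.1 = 460 kPa.
Isothermal: T stays 513 K; PV = const ⇒ V₂ = 176 L, P₂ = 133 kPa.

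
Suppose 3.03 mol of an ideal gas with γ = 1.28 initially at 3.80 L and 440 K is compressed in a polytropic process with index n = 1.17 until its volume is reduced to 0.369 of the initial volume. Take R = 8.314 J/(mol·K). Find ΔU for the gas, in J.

P₁ = nRT₁/V₁ = 3.03×8.314×440/3.80 = 2920 kPa.
Polytropic n=1.17: T₂ = T₁(V₁/V₂)^(n−1) = 440×(2.71)^0.17 = 521 K; P₂ = P₁(V₁/V₂)^n = 9360 kPa.
For an ideal gas ΔU = nCvΔT with Cv = R/(γ−1) = 29.7 J/(mol·K).
ΔU = 3.03×29.7×(521−440) = 7310 J.

7310 J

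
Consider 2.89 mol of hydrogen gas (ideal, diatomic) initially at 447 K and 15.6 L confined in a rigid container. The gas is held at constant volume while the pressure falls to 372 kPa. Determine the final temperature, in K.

P₁ = nRT₁/V₁ = 2.89×8.314×447/15.6 = 688 kPa.
Isochoric: V stays 15.6 L; P/T = const ⇒ T₂ = 242 K, P₂ = 372 kPa.

242 K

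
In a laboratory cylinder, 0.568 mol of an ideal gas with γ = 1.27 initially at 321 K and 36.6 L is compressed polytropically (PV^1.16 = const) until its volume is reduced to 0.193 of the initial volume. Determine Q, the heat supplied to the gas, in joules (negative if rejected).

P₁ = nRT₁/V₁ = 0.568×8.314×321/36.6 = 41.4 kPa.
Polytropic n=1.16: T₂ = T₁(V₁/V₂)^(n−1) = 321×(5.18)^0.16 = 418 K; P₂ = P₁(V₁/V₂)^n = 279 kPa.
W = (P₁V₁−P₂V₂)/(n−1) = (41.4×36.6−279×7.06)/0.16 = -2850 J.
ΔU = nCvΔT = 0.568×30.8×(418−321) = 1690 J.
Q = ΔU + W = -1160 J.

-1160 J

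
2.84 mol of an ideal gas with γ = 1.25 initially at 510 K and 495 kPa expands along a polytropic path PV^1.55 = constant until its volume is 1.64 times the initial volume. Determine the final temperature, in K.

389 K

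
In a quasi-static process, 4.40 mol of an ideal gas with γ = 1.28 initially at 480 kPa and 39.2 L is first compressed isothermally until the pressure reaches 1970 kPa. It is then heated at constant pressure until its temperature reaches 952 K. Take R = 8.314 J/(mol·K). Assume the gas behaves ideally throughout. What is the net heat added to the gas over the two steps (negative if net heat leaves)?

T₁ = P₁V₁/(nR) = 480×39.2/(4.40×8.314) = 514 K.
Step 1 — Isothermal: T stays 514 K; PV = const ⇒ V₂ = 9.55 L, P₂ = 1970 kPa.
ΔU = 0 (ideal gas, T constant).
W = nRT ln(V₂/V₁) = 4.40×8.314×514×ln(0.244) = -26600 J.
Q = ΔU + W = -26600 J.
State after step 1: P = 1970 kPa, V = 9.55 L, T = 514 K.
Step 2 — Isobaric: P stays 1970 kPa; V/T = const ⇒ T₂ = 952 K, V₂ = 17.7 L.
W = PΔV = 1970×(17.7−9.55) kPa·L = 16000 J.
ΔU = nCvΔT = 4.40×29.7×(952−514) = 57200 J.
Q = ΔU + W = nCpΔT = 73200 J.
Net over both steps: W = -10600 J, Q = 46600 J, ΔU = 57200 J.

46600 J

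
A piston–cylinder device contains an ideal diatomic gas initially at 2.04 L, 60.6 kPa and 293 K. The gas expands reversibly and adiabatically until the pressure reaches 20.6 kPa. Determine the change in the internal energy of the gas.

-82.0 J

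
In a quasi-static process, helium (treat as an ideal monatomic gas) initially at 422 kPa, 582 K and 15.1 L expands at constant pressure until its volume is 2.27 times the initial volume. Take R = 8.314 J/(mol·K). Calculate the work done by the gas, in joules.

8090 J

n = P₁V₁/(RT₁) = 422×15.1/(8.314×582) = 1.32 mol.
Isobaric: P stays 422 kPa; V/T = const ⇒ T₂ = 1320 K, V₂ = 34.3 L.
W = PΔV = 422×(34.3−15.1) kPa·L = 8090 J.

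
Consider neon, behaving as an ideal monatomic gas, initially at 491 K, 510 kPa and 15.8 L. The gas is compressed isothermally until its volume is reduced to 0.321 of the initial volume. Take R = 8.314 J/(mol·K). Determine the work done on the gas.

9160 J

n = P₁V₁/(RT₁) = 510×15.8/(8.314×491) = 1.97 mol.
Isothermal: T stays 491 K; PV = const ⇒ V₂ = 5.07 L, P₂ = 1590 kPa.
W = nRT ln(V₂/V₁) = 1.97×8.314×491×ln(0.321) = -9160 J.
Work done on the gas = −W_by = 9160 J.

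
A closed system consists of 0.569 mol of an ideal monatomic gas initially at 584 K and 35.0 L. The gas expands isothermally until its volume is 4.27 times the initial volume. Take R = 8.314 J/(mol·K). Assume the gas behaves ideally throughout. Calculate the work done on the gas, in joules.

-4010 J

P₁ = nRT₁/V₁ = 0.569×8.314×584/35.0 = 78.9 kPa.
Isothermal: T stays 584 K; PV = const ⇒ V₂ = 149 L, P₂ = 18.5 kPa.
W = nRT ln(V₂/V₁) = 0.569×8.314×584×ln(4.27) = 4010 J.
Work done on the gas = −W_by = -4010 J.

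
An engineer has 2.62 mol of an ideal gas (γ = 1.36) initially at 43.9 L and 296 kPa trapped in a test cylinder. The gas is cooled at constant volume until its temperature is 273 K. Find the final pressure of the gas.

135 kPa

T₁ = P₁V₁/(nR) = 296×43.9/(2.62×8.314) = 597 K.
Isochoric: V stays 43.9 L; P/T = const ⇒ T₂ = 273 K, P₂ = 135 kPa.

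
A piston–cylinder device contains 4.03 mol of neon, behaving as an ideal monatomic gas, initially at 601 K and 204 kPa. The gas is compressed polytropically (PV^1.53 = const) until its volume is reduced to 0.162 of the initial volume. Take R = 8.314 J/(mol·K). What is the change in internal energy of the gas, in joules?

49100 J

V₁ = nRT₁/P₁ = 4.03×8.314×601/204 = 98.7 L.
Polytropic n=1.53: T₂ = T₁(V₁/V₂)^(n−1) = 601×(6.17)^0.53 = 1580 K; P₂ = P₁(V₁/V₂)^n = 3300 kPa.
For an ideal gas ΔU = nCvΔT with Cv = (3/2)R = 12.5 J/(mol·K).
ΔU = 4.03×12.5×(1580−601) = 49100 J.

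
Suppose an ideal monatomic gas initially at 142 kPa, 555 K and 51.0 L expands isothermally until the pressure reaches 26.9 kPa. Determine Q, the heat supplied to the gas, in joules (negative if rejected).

12000 J

n = P₁V₁/(RT₁) = 142×51.0/(8.314×555) = 1.57 mol.
Isothermal: T stays 555 K; PV = const ⇒ V₂ = 269 L, P₂ = 26.9 kPa.
ΔU = 0 (ideal gas, T constant).
W = nRT ln(V₂/V₁) = 1.57×8.314×555×ln(5.28) = 12000 J.
Q = ΔU + W = 12000 J.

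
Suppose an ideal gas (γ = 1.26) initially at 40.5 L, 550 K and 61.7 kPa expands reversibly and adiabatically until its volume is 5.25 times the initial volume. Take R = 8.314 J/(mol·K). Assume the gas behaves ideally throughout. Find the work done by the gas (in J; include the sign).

n = P₁V₁/(RT₁) = 61.7×40.5/(8.314×550) = 0.546 mol.
Adiabatic: TV^(γ−1) = const ⇒ T₂ = 550×(0.190)^0.260 = 357 K; PV^γ = const ⇒ P₂ = 7.64 kPa.
ΔU = nCvΔT = 0.546×32.0×(357−550) = -3370 J.
Q = 0 for an adiabatic process, so W = −ΔU = 3370 J.

3370 J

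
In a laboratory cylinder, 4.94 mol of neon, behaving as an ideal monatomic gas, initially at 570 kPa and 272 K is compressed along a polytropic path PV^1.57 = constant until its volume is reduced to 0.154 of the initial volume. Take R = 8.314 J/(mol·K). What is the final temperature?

V₁ = nRT₁/P₁ = 4.94×8.314×272/570 = 19.6 L.
Polytropic n=1.57: T₂ = T₁(V₁/V₂)^(n−1) = 272×(6.49)^0.57 = 790 K; P₂ = P₁(V₁/V₂)^n = 10800 kPa.

790 K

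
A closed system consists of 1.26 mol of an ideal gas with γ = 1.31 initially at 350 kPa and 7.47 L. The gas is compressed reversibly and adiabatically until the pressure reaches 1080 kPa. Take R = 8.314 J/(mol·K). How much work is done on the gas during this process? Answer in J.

2580 J

T₁ = P₁V₁/(nR) = 350×7.47/(1.26×8.314) = 250 K.
Adiabatic: T₂/T₁ = (P₂/P₁)^((γ−1)/γ) ⇒ T₂ = 250×(3.09)^0.237 = 326 K; V₂ = 3.16 L.
ΔU = nCvΔT = 1.26×26.8×(326−250) = 2580 J.
Q = 0 for an adiabatic process, so W = −ΔU = -2580 J.
Work done on the gas = −W_by = 2580 J.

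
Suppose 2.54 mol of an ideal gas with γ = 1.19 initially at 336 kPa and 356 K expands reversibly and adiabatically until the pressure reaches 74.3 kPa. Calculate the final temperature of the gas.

280 K

V₁ = nRT₁/P₁ = 2.54×8.314×356/336 = 22.4 L.
Adiabatic: T₂/T₁ = (P₂/P₁)^((γ−1)/γ) ⇒ T₂ = 356×(0.221)^0.160 = 280 K; V₂ = 79.5 L.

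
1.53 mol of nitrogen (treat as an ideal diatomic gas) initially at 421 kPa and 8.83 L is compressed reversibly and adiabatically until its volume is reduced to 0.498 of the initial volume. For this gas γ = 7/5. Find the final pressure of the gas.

T₁ = P₁V₁/(nR) = 421×8.83/(1.53×8.314) = 292 K.
Adiabatic: TV^(γ−1) = const ⇒ T₂ = 292×(2.01)^0.400 = 386 K; PV^γ = const ⇒ P₂ = 1120 kPa.

1120 kPa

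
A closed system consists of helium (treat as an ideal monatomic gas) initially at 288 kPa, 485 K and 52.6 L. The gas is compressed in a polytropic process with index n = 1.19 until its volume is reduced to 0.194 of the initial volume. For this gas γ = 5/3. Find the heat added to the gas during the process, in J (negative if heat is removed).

-20800 J

n = P₁V₁/(RT₁) = 288×52.6/(8.314×485) = 3.76 mol.
Polytropic n=1.19: T₂ = T₁(V₁/V₂)^(n−1) = 485×(5.15)^0.19 = 662 K; P₂ = P₁(V₁/V₂)^n = 2030 kPa.
W = (P₁V₁−P₂V₂)/(n−1) = (288×52.6−2030×10.2)/0.19 = -29100 J.
ΔU = nCvΔT = 3.76×12.5×(662−485) = 8310 J.
Q = ΔU + W = -20800 J.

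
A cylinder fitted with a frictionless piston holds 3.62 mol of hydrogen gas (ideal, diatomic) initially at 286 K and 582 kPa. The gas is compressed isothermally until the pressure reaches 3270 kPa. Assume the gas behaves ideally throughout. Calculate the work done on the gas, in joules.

14900 J

V₁ = nRT₁/P₁ = 3.62×8.314×286/582 = 14.8 L.
Isothermal: T stays 286 K; PV = const ⇒ V₂ = 2.63 L, P₂ = 3270 kPa.
W = nRT ln(V₂/V₁) = 3.62×8.314×286×ln(0.178) = -14900 J.
Work done on the gas = −W_by = 14900 J.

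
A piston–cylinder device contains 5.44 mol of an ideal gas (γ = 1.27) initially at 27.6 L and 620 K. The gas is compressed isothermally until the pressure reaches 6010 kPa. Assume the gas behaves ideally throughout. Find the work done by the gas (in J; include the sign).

P₁ = nRT₁/V₁ = 5.44×8.314×620/27.6 = 1020 kPa.
Isothermal: T stays 620 K; PV = const ⇒ V₂ = 4.67 L, P₂ = 6010 kPa.
W = nRT ln(V₂/V₁) = 5.44×8.314×620×ln(0.169) = -49800 J.

-49800 J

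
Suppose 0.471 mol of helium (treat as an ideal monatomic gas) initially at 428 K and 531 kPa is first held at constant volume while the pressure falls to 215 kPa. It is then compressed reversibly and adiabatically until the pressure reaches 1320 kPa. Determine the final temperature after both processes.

358 K

V₁ = nRT₁/P₁ = 0.471×8.314×428/531 = 3.16 L.
Step 1 — Isochoric: V stays 3.16 L; P/T = const ⇒ T₂ = 173 K, P₂ = 215 kPa.
W = 0 (no volume change).
ΔU = nCvΔT = 0.471×12.5×(173−428) = -1500 J.
Q = ΔU = -1500 J.
State after step 1: P = 215 kPa, V = 3.16 L, T = 173 K.
Step 2 — Adiabatic: T₂/T₁ = (P₂/P₁)^((γ−1)/γ) ⇒ T₂ = 173×(6.14)^0.400 = 358 K; V₂ = 1.06 L.
ΔU = nCvΔT = 0.471×12.5×(358−173) = 1090 J.
Q = 0 for an adiabatic process, so W = −ΔU = -1090 J.
Net over both steps: W = -1090 J, Q = -1500 J, ΔU = -410 J.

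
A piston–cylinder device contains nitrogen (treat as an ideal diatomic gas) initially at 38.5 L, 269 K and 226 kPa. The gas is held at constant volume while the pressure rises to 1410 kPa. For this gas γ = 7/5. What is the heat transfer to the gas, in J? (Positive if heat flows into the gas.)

114000 J

n = P₁V₁/(RT₁) = 226×38.5/(8.314×269) = 3.89 mol.
Isochoric: V stays 38.5 L; P/T = const ⇒ T₂ = 1680 K, P₂ = 1410 kPa.
W = 0 (no volume change).
ΔU = nCvΔT = 3.89×20.8×(1680−269) = 114000 J.
Q = ΔU = 114000 J.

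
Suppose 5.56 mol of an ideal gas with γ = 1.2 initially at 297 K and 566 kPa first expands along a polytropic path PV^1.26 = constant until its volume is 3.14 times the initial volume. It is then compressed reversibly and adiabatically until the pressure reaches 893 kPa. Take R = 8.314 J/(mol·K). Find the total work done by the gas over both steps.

-5380 J

V₁ = nRT₁/P₁ = 5.56×8.314×297/566 = 24.3 L.
Step 1 — Polytropic n=1.26: T₂ = T₁(V₁/V₂)^(n−1) = 297×(0.318)^0.26 = 221 K; P₂ = P₁(V₁/V₂)^n = 134 kPa.
W = (P₁V₁−P₂V₂)/(n−1) = (566×24.3−134×76.2)/0.26 = 13600 J.
ΔU = nCvΔT = 5.56×41.6×(221−297) = -17700 J.
Q = ΔU + W = -4080 J.
State after step 1: P = 134 kPa, V = 76.2 L, T = 221 K.
Step 2 — Adiabatic: T₂/T₁ = (P₂/P₁)^((γ−1)/γ) ⇒ T₂ = 221×(6.67)^0.167 = 303 K; V₂ = 15.7 L.
ΔU = nCvΔT = 5.56×41.6×(303−221) = 19000 J.
Q = 0 for an adiabatic process, so W = −ΔU = -19000 J.
Net over both steps: W = -5380 J, Q = -4080 J, ΔU = 1300 J.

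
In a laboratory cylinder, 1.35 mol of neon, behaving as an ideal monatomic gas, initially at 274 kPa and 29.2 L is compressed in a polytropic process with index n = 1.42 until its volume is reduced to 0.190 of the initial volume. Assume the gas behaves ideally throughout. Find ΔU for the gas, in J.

12100 J

T₁ = P₁V₁/(nR) = 274×29.2/(1.35×8.314) = 713 K.
Polytropic n=1.42: T₂ = T₁(V₁/V₂)^(n−1) = 713×(5.26)^0.42 = 1430 K; P₂ = P₁(V₁/V₂)^n = 2900 kPa.
For an ideal gas ΔU = nCvΔT with Cv = (3/2)R = 12.5 J/(mol·K).
ΔU = 1.35×12.5×(1430−713) = 12100 J.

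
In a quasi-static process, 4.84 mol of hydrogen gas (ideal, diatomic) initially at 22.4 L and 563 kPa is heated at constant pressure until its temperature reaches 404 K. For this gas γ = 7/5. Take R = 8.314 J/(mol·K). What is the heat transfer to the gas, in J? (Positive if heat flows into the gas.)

12800 J

T₁ = P₁V₁/(nR) = 563×22.4/(4.84×8.314) = 313 K.
Isobaric: P stays 563 kPa; V/T = const ⇒ T₂ = 404 K, V₂ = 28.9 L.
W = PΔV = 563×(28.9−22.4) kPa·L = 3650 J.
ΔU = nCvΔT = 4.84×20.8×(404−313) = 9110 J.
Q = ΔU + W = nCpΔT = 12800 J.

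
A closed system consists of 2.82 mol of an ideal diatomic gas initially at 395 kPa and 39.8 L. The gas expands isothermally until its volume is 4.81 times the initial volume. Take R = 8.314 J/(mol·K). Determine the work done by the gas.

24700 J

T₁ = P₁V₁/(nR) = 395×39.8/(2.82×8.314) = 671 K.
Isothermal: T stays 671 K; PV = const ⇒ V₂ = 191 L, P₂ = 82.1 kPa.
W = nRT ln(V₂/V₁) = 2.82×8.314×671×ln(4.81) = 24700 J.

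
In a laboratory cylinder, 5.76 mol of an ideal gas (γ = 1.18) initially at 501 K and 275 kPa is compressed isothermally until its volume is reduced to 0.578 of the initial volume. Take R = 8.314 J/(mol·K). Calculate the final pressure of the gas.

V₁ = nRT₁/P₁ = 5.76×8.314×501/275 = 87.2 L.
Isothermal: T stays 501 K; PV = const ⇒ V₂ = 50.4 L, P₂ = 476 kPa.

476 kPa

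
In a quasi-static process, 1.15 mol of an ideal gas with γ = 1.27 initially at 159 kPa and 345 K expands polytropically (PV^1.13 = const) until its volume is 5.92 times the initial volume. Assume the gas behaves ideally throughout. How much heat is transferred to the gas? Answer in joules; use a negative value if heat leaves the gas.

V₁ = nRT₁/P₁ = 1.15×8.314×345/159 = 20.7 L.
Polytropic n=1.13: T₂ = T₁(V₁/V₂)^(n−1) = 345×(0.169)^0.13 = 274 K; P₂ = P₁(V₁/V₂)^n = 21.3 kPa.
W = (P₁V₁−P₂V₂)/(n−1) = (159×20.7−21.3×123)/0.13 = 5240 J.
ΔU = nCvΔT = 1.15×30.8×(274−345) = -2520 J.
Q = ΔU + W = 2720 J.

2720 J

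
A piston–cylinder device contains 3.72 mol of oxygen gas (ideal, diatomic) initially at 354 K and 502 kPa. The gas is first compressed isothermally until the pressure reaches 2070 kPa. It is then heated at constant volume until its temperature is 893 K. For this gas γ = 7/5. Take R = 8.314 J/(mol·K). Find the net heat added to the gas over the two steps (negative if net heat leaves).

26200 J

V₁ = nRT₁/P₁ = 3.72×8.314×354/502 = 21.8 L.
Step 1 — Isothermal: T stays 354 K; PV = const ⇒ V₂ = 5.29 L, P₂ = 2070 kPa.
ΔU = 0 (ideal gas, T constant).
W = nRT ln(V₂/V₁) = 3.72×8.314×354×ln(0.243) = -15500 J.
Q = ΔU + W = -15500 J.
State after step 1: P = 2070 kPa, V = 5.29 L, T = 354 K.
Step 2 — Isochoric: V stays 5.29 L; P/T = const ⇒ T₂ = 893 K, P₂ = 5220 kPa.
W = 0 (no volume change).
ΔU = nCvΔT = 3.72×20.8×(893−354) = 41700 J.
Q = ΔU = 41700 J.
Net over both steps: W = -15500 J, Q = 26200 J, ΔU = 41700 J.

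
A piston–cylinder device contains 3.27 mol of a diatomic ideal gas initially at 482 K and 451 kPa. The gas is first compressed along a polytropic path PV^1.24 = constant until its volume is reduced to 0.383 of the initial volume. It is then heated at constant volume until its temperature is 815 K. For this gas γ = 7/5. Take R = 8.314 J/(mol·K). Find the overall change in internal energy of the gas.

22600 J

V₁ = nRT₁/P₁ = 3.27×8.314×482/451 = 29.1 L.
Step 1 — Polytropic n=1.24: T₂ = T₁(V₁/V₂)^(n−1) = 482×(2.61)^0.24 = 607 K; P₂ = P₁(V₁/V₂)^n = 1480 kPa.
W = (P₁V₁−P₂V₂)/(n−1) = (451×29.1−1480×11.1)/0.24 = -14100 J.
ΔU = nCvΔT = 3.27×20.8×(607−482) = 8490 J.
Q = ΔU + W = -5660 J.
State after step 1: P = 1480 kPa, V = 11.1 L, T = 607 K.
Step 2 — Isochoric: V stays 11.1 L; P/T = const ⇒ T₂ = 815 K, P₂ = 1990 kPa.
W = 0 (no volume change).
ΔU = nCvΔT = 3.27×20.8×(815−607) = 14100 J.
Q = ΔU = 14100 J.
Net over both steps: W = -14100 J, Q = 8490 J, ΔU = 22600 J.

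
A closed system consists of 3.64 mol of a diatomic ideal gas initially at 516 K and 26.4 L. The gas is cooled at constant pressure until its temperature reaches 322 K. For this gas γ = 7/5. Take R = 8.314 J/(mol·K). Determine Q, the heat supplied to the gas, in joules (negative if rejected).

-20500 J

P₁ = nRT₁/V₁ = 3.64×8.314×516/26.4 = 592 kPa.
Isobaric: P stays 592 kPa; V/T = const ⇒ T₂ = 322 K, V₂ = 16.5 L.
W = PΔV = 592×(16.5−26.4) kPa·L = -5870 J.
ΔU = nCvΔT = 3.64×20.8×(322−516) = -14700 J.
Q = ΔU + W = nCpΔT = -20500 J.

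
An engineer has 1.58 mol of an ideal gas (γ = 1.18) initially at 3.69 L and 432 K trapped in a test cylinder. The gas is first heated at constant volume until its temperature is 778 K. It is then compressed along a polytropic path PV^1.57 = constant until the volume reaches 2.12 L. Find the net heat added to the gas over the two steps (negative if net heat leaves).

P₁ = nRT₁/V₁ = 1.58×8.314×432/3.69 = 1540 kPa.
Step 1 — Isochoric: V stays 3.69 L; P/T = const ⇒ T₂ = 778 K, P₂ = 2770 kPa.
W = 0 (no volume change).
ΔU = nCvΔT = 1.58×46.2×(778−432) = 25300 J.
Q = ΔU = 25300 J.
State after step 1: P = 2770 kPa, V = 3.69 L, T = 778 K.
Step 2 — Polytropic n=1.57: T₂ = T₁(V₁/V₂)^(n−1) = 778×(1.74)^0.57 = 1070 K; P₂ = P₁(V₁/V₂)^n = 6610 kPa.
W = (P₁V₁−P₂V₂)/(n−1) = (2770×3.69−6610×2.12)/0.57 = -6660 J.
ΔU = nCvΔT = 1.58×46.2×(1070−778) = 21100 J.
Q = ΔU + W = 14400 J.
Net over both steps: W = -6660 J, Q = 39700 J, ΔU = 46300 J.

39700 J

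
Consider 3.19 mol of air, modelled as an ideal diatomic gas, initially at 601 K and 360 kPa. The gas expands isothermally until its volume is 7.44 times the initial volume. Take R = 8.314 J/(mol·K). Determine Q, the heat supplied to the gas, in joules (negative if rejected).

32000 J

V₁ = nRT₁/P₁ = 3.19×8.314×601/360 = 44.3 L.
Isothermal: T stays 601 K; PV = const ⇒ V₂ = 329 L, P₂ = 48.4 kPa.
ΔU = 0 (ideal gas, T constant).
W = nRT ln(V₂/V₁) = 3.19×8.314×601×ln(7.44) = 32000 J.
Q = ΔU + W = 32000 J.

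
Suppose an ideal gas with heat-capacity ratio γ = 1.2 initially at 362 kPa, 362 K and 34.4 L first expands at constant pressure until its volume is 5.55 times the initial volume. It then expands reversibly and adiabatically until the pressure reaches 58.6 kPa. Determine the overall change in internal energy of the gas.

n = P₁V₁/(RT₁) = 362×34.4/(8.314×362) = 4.14 mol.
Step 1 — Isobaric: P stays 362 kPa; V/T = const ⇒ T₂ = 2010 K, V₂ = 191 L.
W = PΔV = 362×(191−34.4) kPa·L = 56700 J.
ΔU = nCvΔT = 4.14×41.6×(2010−362) = 283000 J.
Q = ΔU + W = nCpΔT = 340000 J.
State after step 1: P = 362 kPa, V = 191 L, T = 2010 K.
Step 2 — Adiabatic: T₂/T₁ = (P₂/P₁)^((γ−1)/γ) ⇒ T₂ = 2010×(0.162)^0.167 = 1480 K; V₂ = 871 L.
ΔU = nCvΔT = 4.14×41.6×(1480−2010) = -90500 J.
Q = 0 for an adiabatic process, so W = −ΔU = 90500 J.
Net over both steps: W = 147000 J, Q = 340000 J, ΔU = 193000 J.

193000 J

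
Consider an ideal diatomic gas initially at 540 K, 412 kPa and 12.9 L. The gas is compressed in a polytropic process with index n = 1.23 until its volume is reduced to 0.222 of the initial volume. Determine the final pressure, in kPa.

2620 kPa

Polytropic n=1.23: T₂ = T₁(V₁/V₂)^(n−1) = 540×(4.50)^0.23 = 763 K; P₂ = P₁(V₁/V₂)^n = 2620 kPa.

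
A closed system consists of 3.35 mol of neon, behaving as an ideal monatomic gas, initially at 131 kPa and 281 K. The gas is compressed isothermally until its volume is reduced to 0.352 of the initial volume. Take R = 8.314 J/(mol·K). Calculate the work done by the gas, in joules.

-8170 J

V₁ = nRT₁/P₁ = 3.35×8.314×281/131 = 59.7 L.
Isothermal: T stays 281 K; PV = const ⇒ V₂ = 21.0 L, P₂ = 372 kPa.
W = nRT ln(V₂/V₁) = 3.35×8.314×281×ln(0.352) = -8170 J.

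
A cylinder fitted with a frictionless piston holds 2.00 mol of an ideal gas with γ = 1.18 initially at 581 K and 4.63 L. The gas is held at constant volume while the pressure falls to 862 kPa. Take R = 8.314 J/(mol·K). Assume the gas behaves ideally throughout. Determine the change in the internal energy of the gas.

-31500 J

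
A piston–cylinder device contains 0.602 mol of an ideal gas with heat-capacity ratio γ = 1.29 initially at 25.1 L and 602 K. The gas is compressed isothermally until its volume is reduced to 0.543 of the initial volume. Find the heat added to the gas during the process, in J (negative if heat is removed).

P₁ = nRT₁/V₁ = 0.602×8.314×602/25.1 = 120 kPa.
Isothermal: T stays 602 K; PV = const ⇒ V₂ = 13.6 L, P₂ = 221 kPa.
ΔU = 0 (ideal gas, T constant).
W = nRT ln(V₂/V₁) = 0.602×8.314×602×ln(0.543) = -1840 J.
Q = ΔU + W = -1840 J.

-1840 J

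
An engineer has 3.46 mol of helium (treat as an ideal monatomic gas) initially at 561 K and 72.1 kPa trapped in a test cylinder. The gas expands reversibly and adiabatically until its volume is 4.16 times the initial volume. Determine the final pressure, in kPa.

V₁ = nRT₁/P₁ = 3.46×8.314×561/72.1 = 224 L.
Adiabatic: TV^(γ−1) = const ⇒ T₂ = 561×(0.240)^0.667 = 217 K; PV^γ = const ⇒ P₂ = 6.70 kPa.

6.70 kPa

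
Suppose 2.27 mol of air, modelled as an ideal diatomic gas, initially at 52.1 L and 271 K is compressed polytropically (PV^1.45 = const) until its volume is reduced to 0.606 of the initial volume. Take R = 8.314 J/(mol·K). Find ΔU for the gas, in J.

3230 J

P₁ = nRT₁/V₁ = 2.27×8.314×271/52.1 = 98.2 kPa.
Polytropic n=1.45: T₂ = T₁(V₁/V₂)^(n−1) = 271×(1.65)^0.45 = 340 K; P₂ = P₁(V₁/V₂)^n = 203 kPa.
For an ideal gas ΔU = nCvΔT with Cv = (5/2)R = 20.8 J/(mol·K).
ΔU = 2.27×20.8×(340−271) = 3230 J.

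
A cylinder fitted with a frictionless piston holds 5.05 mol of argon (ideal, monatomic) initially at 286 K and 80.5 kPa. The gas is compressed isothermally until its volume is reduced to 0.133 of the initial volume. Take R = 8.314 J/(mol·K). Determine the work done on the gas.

24200 J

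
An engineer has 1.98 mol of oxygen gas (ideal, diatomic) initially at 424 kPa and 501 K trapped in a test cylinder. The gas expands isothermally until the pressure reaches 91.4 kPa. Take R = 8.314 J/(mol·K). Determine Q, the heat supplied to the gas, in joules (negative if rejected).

12700 J

V₁ = nRT₁/P₁ = 1.98×8.314×501/424 = 19.5 L.
Isothermal: T stays 501 K; PV = const ⇒ V₂ = 90.2 L, P₂ = 91.4 kPa.
ΔU = 0 (ideal gas, T constant).
W = nRT ln(V₂/V₁) = 1.98×8.314×501×ln(4.64) = 12700 J.
Q = ΔU + W = 12700 J.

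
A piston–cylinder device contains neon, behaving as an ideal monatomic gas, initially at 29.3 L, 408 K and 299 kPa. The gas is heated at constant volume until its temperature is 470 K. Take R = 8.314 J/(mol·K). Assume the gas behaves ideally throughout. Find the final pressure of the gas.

Isochoric: V stays 29.3 L; P/T = const ⇒ T₂ = 470 K, P₂ = 344 kPa.

344 kPa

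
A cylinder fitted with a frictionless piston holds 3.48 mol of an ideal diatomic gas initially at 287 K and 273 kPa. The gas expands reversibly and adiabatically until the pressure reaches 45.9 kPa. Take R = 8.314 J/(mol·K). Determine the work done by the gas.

V₁ = nRT₁/P₁ = 3.48×8.314×287/273 = 30.4 L.
Adiabatic: T₂/T₁ = (P₂/P₁)^((γ−1)/γ) ⇒ T₂ = 287×(0.168)^0.286 = 172 K; V₂ = 109 L.
ΔU = nCvΔT = 3.48×20.8×(172−287) = -8290 J.
Q = 0 for an adiabatic process, so W = −ΔU = 8290 J.

8290 J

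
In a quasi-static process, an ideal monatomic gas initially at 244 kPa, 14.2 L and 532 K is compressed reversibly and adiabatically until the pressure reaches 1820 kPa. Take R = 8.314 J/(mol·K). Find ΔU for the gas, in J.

6410 J

n = P₁V₁/(RT₁) = 244×14.2/(8.314×532) = 0.783 mol.
Adiabatic: T₂/T₁ = (P₂/P₁)^((γ−1)/γ) ⇒ T₂ = 532×(7.46)^0.400 = 1190 K; V₂ = 4.25 L.
For an ideal gas ΔU = nCvΔT with Cv = (3/2)R = 12.5 J/(mol·K).
ΔU = 0.783×12.5×(1190−532) = 6410 J.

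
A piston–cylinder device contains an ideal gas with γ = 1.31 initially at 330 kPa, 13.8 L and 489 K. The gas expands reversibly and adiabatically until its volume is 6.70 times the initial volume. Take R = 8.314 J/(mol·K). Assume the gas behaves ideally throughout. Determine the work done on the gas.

n = P₁V₁/(RT₁) = 330×13.8/(8.314×489) = 1.12 mol.
Adiabatic: TV^(γ−1) = const ⇒ T₂ = 489×(0.149)^0.310 = 271 K; PV^γ = const ⇒ P₂ = 27.3 kPa.
ΔU = nCvΔT = 1.12×26.8×(271−489) = -6540 J.
Q = 0 for an adiabatic process, so W = −ΔU = 6540 J.
Work done on the gas = −W_by = -6540 J.

-6540 J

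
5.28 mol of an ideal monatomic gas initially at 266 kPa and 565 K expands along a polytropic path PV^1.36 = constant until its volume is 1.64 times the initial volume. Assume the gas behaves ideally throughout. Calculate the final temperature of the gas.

V₁ = nRT₁/P₁ = 5.28×8.314×565/266 = 93.2 L.
Polytropic n=1.36: T₂ = T₁(V₁/V₂)^(n−1) = 565×(0.610)^0.36 = 473 K; P₂ = P₁(V₁/V₂)^n = 136 kPa.

473 K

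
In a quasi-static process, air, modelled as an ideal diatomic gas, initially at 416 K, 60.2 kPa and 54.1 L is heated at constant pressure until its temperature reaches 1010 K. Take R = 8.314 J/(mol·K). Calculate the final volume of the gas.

131 L

Isobaric: P stays 60.2 kPa; V/T = const ⇒ T₂ = 1010 K, V₂ = 131 L.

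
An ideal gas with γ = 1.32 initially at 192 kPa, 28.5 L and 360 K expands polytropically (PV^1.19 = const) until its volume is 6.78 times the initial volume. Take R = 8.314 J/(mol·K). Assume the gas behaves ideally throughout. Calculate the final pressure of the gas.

19.7 kPa

Polytropic n=1.19: T₂ = T₁(V₁/V₂)^(n−1) = 360×(0.147)^0.19 = 250 K; P₂ = P₁(V₁/V₂)^n = 19.7 kPa.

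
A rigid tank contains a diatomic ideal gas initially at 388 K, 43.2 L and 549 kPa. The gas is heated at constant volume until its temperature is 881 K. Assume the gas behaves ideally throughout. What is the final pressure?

1250 kPa

Isochoric: V stays 43.2 L; P/T = const ⇒ T₂ = 881 K, P₂ = 1250 kPa.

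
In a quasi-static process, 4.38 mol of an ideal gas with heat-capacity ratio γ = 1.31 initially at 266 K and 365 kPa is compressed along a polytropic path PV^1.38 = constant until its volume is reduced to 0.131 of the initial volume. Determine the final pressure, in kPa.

6030 kPa

V₁ = nRT₁/P₁ = 4.38×8.314×266/365 = 26.5 L.
Polytropic n=1.38: T₂ = T₁(V₁/V₂)^(n−1) = 266×(7.63)^0.38 = 576 K; P₂ = P₁(V₁/V₂)^n = 6030 kPa.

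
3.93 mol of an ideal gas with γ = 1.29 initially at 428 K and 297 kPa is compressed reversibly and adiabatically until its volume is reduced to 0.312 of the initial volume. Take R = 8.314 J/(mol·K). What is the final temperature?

600 K

V₁ = nRT₁/P₁ = 3.93×8.314×428/297 = 47.1 L.
Adiabatic: TV^(γ−1) = const ⇒ T₂ = 428×(3.21)^0.290 = 600 K; PV^γ = const ⇒ P₂ = 1330 kPa.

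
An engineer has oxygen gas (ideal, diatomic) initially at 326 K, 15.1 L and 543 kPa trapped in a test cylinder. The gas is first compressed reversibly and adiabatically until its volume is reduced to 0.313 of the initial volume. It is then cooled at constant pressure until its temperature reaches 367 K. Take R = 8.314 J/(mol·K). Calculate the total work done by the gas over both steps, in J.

n = P₁V₁/(RT₁) = 543×15.1/(8.314×326) = 3.03 mol.
Step 1 — Adiabatic: TV^(γ−1) = const ⇒ T₂ = 326×(3.19)^0.400 = 519 K; PV^γ = const ⇒ P₂ = 2760 kPa.
ΔU = nCvΔT = 3.03×20.8×(519−326) = 12100 J.
Q = 0 for an adiabatic process, so W = −ΔU = -12100 J.
State after step 1: P = 2760 kPa, V = 4.73 L, T = 519 K.
Step 2 — Isobaric: P stays 2760 kPa; V/T = const ⇒ T₂ = 367 K, V₂ = 3.34 L.
W = PΔV = 2760×(3.34−4.73) kPa·L = -3820 J.
ΔU = nCvΔT = 3.03×20.8×(367−519) = -9540 J.
Q = ΔU + W = nCpΔT = -13400 J.
Net over both steps: W = -15900 J, Q = -13400 J, ΔU = 2580 J.

-15900 J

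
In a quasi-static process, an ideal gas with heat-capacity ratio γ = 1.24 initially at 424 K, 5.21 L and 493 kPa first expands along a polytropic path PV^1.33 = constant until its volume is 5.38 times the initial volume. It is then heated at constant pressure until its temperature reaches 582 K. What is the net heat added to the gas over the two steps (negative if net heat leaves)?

n = P₁V₁/(RT₁) = 493×5.21/(8.314×424) = 0.729 mol.
Step 1 — Polytropic n=1.33: T₂ = T₁(V₁/V₂)^(n−1) = 424×(0.186)^0.33 = 243 K; P₂ = P₁(V₁/V₂)^n = 52.6 kPa.
W = (P₁V₁−P₂V₂)/(n−1) = (493×5.21−52.6×28.0)/0.33 = 3320 J.
ΔU = nCvΔT = 0.729×34.6×(243−424) = -4560 J.
Q = ΔU + W = -1240 J.
State after step 1: P = 52.6 kPa, V = 28.0 L, T = 243 K.
Step 2 — Isobaric: P stays 52.6 kPa; V/T = const ⇒ T₂ = 582 K, V₂ = 67.0 L.
W = PΔV = 52.6×(67.0−28.0) kPa·L = 2050 J.
ΔU = nCvΔT = 0.729×34.6×(582−243) = 8550 J.
Q = ΔU + W = nCpΔT = 10600 J.
Net over both steps: W = 5370 J, Q = 9360 J, ΔU = 3990 J.

9360 J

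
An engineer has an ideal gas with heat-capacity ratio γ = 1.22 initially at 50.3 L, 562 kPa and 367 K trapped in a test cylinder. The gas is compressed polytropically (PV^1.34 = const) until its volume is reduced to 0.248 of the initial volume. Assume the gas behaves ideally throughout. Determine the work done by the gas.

-50400 J

n = P₁V₁/(RT₁) = 562×50.3/(8.314×367) = 9.26 mol.
Polytropic n=1.34: T₂ = T₁(V₁/V₂)^(n−1) = 367×(4.03)^0.34 = 590 K; P₂ = P₁(V₁/V₂)^n = 3640 kPa.
W = (P₁V₁−P₂V₂)/(n−1) = (562×50.3−3640×12.5)/0.34 = -50400 J.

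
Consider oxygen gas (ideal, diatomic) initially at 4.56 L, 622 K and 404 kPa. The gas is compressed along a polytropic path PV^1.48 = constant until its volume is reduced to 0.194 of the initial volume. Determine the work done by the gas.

-4590 J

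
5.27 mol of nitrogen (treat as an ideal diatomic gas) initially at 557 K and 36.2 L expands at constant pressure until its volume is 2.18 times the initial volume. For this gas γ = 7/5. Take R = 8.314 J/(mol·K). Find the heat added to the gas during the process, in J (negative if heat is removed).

P₁ = nRT₁/V₁ = 5.27×8.314×557/36.2 = 674 kPa.
Isobaric: P stays 674 kPa; V/T = const ⇒ T₂ = 1210 K, V₂ = 78.9 L.
W = PΔV = 674×(78.9−36.2) kPa·L = 28800 J.
ΔU = nCvΔT = 5.27×20.8×(1210−557) = 72000 J.
Q = ΔU + W = nCpΔT = 101000 J.

101000 J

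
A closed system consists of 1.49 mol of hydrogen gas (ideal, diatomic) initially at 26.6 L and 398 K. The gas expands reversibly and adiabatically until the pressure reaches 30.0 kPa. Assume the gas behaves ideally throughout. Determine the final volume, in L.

P₁ = nRT₁/V₁ = 1.49×8.314×398/26.6 = 185 kPa.
Adiabatic: T₂/T₁ = (P₂/P₁)^((γ−1)/γ) ⇒ T₂ = 398×(0.162)^0.286 = 237 K; V₂ = 97.7 L.

97.7 L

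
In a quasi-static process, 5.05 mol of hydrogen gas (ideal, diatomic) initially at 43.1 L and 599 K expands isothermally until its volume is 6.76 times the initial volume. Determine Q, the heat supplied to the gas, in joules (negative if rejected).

P₁ = nRT₁/V₁ = 5.05×8.314×599/43.1 = 584 kPa.
Isothermal: T stays 599 K; PV = const ⇒ V₂ = 291 L, P₂ = 86.3 kPa.
ΔU = 0 (ideal gas, T constant).
W = nRT ln(V₂/V₁) = 5.05×8.314×599×ln(6.76) = 48100 J.
Q = ΔU + W = 48100 J.

48100 J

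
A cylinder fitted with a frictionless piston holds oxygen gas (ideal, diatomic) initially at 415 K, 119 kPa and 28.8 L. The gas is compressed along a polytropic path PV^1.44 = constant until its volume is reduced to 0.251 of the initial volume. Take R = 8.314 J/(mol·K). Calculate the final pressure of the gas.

Polytropic n=1.44: T₂ = T₁(V₁/V₂)^(n−1) = 415×(3.98)^0.44 = 762 K; P₂ = P₁(V₁/V₂)^n = 871 kPa.

871 kPa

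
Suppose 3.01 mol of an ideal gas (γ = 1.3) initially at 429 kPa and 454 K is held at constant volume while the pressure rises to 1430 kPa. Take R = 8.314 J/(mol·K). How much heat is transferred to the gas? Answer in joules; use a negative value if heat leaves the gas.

88400 J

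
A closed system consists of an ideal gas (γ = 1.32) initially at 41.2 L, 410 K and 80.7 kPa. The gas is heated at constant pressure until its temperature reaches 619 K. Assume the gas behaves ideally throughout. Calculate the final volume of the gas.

62.2 L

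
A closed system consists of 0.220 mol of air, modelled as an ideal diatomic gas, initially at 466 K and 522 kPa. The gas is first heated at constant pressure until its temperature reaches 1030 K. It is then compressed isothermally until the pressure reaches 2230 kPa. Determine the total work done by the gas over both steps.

-1700 J

V₁ = nRT₁/P₁ = 0.220×8.314×466/522 = 1.63 L.
Step 1 — Isobaric: P stays 522 kPa; V/T = const ⇒ T₂ = 1030 K, V₂ = 3.61 L.
W = PΔV = 522×(3.61−1.63) kPa·L = 1030 J.
ΔU = nCvΔT = 0.220×20.8×(1030−466) = 2580 J.
Q = ΔU + W = nCpΔT = 3610 J.
State after step 1: P = 522 kPa, V = 3.61 L, T = 1030 K.
Step 2 — Isothermal: T stays 1030 K; PV = const ⇒ V₂ = 0.845 L, P₂ = 2230 kPa.
ΔU = 0 (ideal gas, T constant).
W = nRT ln(V₂/V₁) = 0.220×8.314×1030×ln(0.234) = -2740 J.
Q = ΔU + W = -2740 J.
Net over both steps: W = -1700 J, Q = 875 J, ΔU = 2580 J.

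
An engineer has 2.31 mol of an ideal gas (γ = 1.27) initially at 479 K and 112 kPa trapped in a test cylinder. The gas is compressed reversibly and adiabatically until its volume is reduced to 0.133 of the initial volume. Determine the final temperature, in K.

V₁ = nRT₁/P₁ = 2.31×8.314×479/112 = 82.1 L.
Adiabatic: TV^(γ−1) = const ⇒ T₂ = 479×(7.52)^0.270 = 826 K; PV^γ = const ⇒ P₂ = 1450 kPa.

826 K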